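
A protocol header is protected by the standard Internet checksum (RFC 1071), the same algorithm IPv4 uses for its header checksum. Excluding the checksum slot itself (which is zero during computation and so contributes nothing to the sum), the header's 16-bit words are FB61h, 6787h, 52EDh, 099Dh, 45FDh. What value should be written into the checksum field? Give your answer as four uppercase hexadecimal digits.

One's-complement addition (fold any carry out of bit 15 back into bit 0):
  0xFB61 + 0x6787 = 0x162E8 → wrap carry → 0x62E9
  0x62E9 + 0x52ED = 0x0B5D6
  0xB5D6 + 0x099D = 0x0BF73
  0xBF73 + 0x45FD = 0x10570 → wrap carry → 0x0571
One's-complement sum = 0x0571.
Checksum = ~0x0571 & 0xFFFF = 0xFA8E.

FA8E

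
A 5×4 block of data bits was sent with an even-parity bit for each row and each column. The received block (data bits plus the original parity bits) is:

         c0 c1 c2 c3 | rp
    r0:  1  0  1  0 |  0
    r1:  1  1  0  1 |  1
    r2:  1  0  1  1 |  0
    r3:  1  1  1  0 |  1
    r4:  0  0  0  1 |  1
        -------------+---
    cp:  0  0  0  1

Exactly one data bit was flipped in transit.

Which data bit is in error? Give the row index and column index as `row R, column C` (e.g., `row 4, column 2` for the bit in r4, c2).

row 2, column 2

Recompute each row's even parity and compare to rp:
  r0: data parity 0, sent rp 0 → ok
  r1: data parity 1, sent rp 1 → ok
  r2: data parity 1, sent rp 0 → mismatch
  r3: data parity 1, sent rp 1 → ok
  r4: data parity 1, sent rp 1 → ok
Recompute each column's even parity and compare to cp:
  c0: data parity 0, sent cp 0 → ok
  c1: data parity 0, sent cp 0 → ok
  c2: data parity 1, sent cp 0 → mismatch
  c3: data parity 1, sent cp 1 → ok
Exactly one row (r2) and one column (c2) fail → the flipped bit is at their intersection.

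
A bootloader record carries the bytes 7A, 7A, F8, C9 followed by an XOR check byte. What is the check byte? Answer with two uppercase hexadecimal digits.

XOR the bytes together:
  start with 0x7A
  0x7A ⊕ 0x7A = 0x00
  0x00 ⊕ 0xF8 = 0xF8
  0xF8 ⊕ 0xC9 = 0x31

31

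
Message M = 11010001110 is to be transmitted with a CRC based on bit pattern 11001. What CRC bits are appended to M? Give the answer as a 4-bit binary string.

Append 4 zeros: 110100011100000. Divide by 11001 (XOR where the leading bit is 1):
  pos 0: 11010 XOR 11001 = 00011
  pos 3: 11001 XOR 11001 = 00000
  pos 8: 11000 XOR 11001 = 00001
Remainder (last 4 bits) = 0100. This is the CRC / FCS.

0100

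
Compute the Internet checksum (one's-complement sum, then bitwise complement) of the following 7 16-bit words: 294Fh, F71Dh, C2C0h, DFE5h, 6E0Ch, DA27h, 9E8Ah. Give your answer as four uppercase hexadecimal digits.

One's-complement addition (fold any carry out of bit 15 back into bit 0):
  0x294F + 0xF71D = 0x1206C → wrap carry → 0x206D
  0x206D + 0xC2C0 = 0x0E32D
  0xE32D + 0xDFE5 = 0x1C312 → wrap carry → 0xC313
  0xC313 + 0x6E0C = 0x1311F → wrap carry → 0x3120
  0x3120 + 0xDA27 = 0x10B47 → wrap carry → 0x0B48
  0x0B48 + 0x9E8A = 0x0A9D2
One's-complement sum = 0xA9D2.
Checksum = ~0xA9D2 & 0xFFFF = 0x562D.

562D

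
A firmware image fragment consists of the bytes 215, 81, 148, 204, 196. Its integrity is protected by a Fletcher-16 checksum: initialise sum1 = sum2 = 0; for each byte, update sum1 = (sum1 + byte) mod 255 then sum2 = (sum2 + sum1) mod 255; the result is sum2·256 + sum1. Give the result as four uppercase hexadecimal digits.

Running sums (mod 255):
  after byte 0 (215): sum1=215, sum2=215
  after byte 1 (81): sum1=41, sum2=1
  after byte 2 (148): sum1=189, sum2=190
  after byte 3 (204): sum1=138, sum2=73
  after byte 4 (196): sum1=79, sum2=152
Checksum = sum2·256 + sum1 = 152·256 + 79 = 38991 = 0x984F.

984F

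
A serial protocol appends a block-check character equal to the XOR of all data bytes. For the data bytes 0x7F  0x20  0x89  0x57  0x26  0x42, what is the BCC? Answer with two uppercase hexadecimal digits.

XOR the bytes together:
  start with 0x7F
  0x7F ⊕ 0x20 = 0x5F
  0x5F ⊕ 0x89 = 0xD6
  0xD6 ⊕ 0x57 = 0x81
  0x81 ⊕ 0x26 = 0xA7
  0xA7 ⊕ 0x42 = 0xE5

E5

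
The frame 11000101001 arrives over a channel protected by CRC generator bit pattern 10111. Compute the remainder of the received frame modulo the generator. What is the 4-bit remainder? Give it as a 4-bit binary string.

Modulo-2 division of 11000101001 by 10111:
  pos 0: 11000 XOR 10111 = 01111
  pos 1: 11111 XOR 10111 = 01000
  pos 2: 10000 XOR 10111 = 00111
  pos 4: 11110 XOR 10111 = 01001
  pos 5: 10010 XOR 10111 = 00101
Remainder = 1011 (nonzero — an error is detected).

1011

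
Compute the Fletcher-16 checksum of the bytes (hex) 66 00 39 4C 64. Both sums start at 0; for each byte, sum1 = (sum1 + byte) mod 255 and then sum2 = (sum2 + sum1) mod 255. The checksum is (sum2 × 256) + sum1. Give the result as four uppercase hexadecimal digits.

A850

Running sums (mod 255):
  after byte 0 (66): sum1=102, sum2=102
  after byte 1 (00): sum1=102, sum2=204
  after byte 2 (39): sum1=159, sum2=108
  after byte 3 (4C): sum1=235, sum2=88
  after byte 4 (64): sum1=80, sum2=168
Checksum = sum2·256 + sum1 = 168·256 + 80 = 43088 = 0xA850.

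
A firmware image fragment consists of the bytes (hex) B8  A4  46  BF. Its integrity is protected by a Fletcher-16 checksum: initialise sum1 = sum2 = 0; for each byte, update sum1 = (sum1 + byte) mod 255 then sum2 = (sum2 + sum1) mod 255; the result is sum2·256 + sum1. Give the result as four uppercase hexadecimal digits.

1D63

Running sums (mod 255):
  after byte 0 (B8): sum1=184, sum2=184
  after byte 1 (A4): sum1=93, sum2=22
  after byte 2 (46): sum1=163, sum2=185
  after byte 3 (BF): sum1=99, sum2=29
Checksum = sum2·256 + sum1 = 29·256 + 99 = 7523 = 0x1D63.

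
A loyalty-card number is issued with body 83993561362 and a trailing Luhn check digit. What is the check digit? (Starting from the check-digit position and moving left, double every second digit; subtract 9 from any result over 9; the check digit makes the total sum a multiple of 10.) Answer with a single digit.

1

Partial digits right→left: 2 6 3 1 6 5 3 9 9 3 8
Double every second digit counting from the check-digit position (so the 1st, 3rd, 5th, ... of the partial from the right).
  doubled (with −9 where >9): 4 6 3 6 9 7 → sum 35
  kept as-is: 6 1 5 9 3 → sum 24
Total = 35 + 24 = 59.
Check digit = (10 − (59 mod 10)) mod 10 = 1.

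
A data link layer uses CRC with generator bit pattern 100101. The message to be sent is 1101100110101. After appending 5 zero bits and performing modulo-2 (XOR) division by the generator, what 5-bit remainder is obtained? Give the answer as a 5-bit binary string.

Append 5 zeros: 110110011010100000. Divide by 100101 (XOR where the leading bit is 1):
  pos 0: 110110 XOR 100101 = 010011
  pos 1: 100110 XOR 100101 = 000011
  pos 5: 111101 XOR 100101 = 011000
  pos 6: 110000 XOR 100101 = 010101
  pos 7: 101011 XOR 100101 = 001110
  pos 9: 111000 XOR 100101 = 011101
  pos 10: 111010 XOR 100101 = 011111
  pos 11: 111110 XOR 100101 = 011011
  pos 12: 110110 XOR 100101 = 010011
Remainder (last 5 bits) = 10011. This is the CRC / FCS.

10011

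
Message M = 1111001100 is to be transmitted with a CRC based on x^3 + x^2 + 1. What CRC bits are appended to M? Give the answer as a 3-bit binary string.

Append 3 zeros: 1111001100000. Divide by 1101 (XOR where the leading bit is 1):
  pos 0: 1111 XOR 1101 = 0010
  pos 2: 1000 XOR 1101 = 0101
  pos 3: 1011 XOR 1101 = 0110
  pos 4: 1101 XOR 1101 = 0000
Remainder (last 3 bits) = 000. This is the CRC / FCS.

000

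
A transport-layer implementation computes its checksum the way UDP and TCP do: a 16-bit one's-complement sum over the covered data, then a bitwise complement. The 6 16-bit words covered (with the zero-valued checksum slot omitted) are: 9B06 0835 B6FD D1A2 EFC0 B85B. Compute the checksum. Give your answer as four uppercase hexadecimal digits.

One's-complement addition (fold any carry out of bit 15 back into bit 0):
  0x9B06 + 0x0835 = 0x0A33B
  0xA33B + 0xB6FD = 0x15A38 → wrap carry → 0x5A39
  0x5A39 + 0xD1A2 = 0x12BDB → wrap carry → 0x2BDC
  0x2BDC + 0xEFC0 = 0x11B9C → wrap carry → 0x1B9D
  0x1B9D + 0xB85B = 0x0D3F8
One's-complement sum = 0xD3F8.
Checksum = ~0xD3F8 & 0xFFFF = 0x2C07.

2C07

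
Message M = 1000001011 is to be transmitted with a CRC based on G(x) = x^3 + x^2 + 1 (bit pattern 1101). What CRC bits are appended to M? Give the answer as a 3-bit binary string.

111

Append 3 zeros: 1000001011000. Divide by 1101 (XOR where the leading bit is 1):
  pos 0: 1000 XOR 1101 = 0101
  pos 1: 1010 XOR 1101 = 0111
  pos 2: 1110 XOR 1101 = 0011
  pos 4: 1110 XOR 1101 = 0011
  pos 6: 1111 XOR 1101 = 0010
  pos 8: 1000 XOR 1101 = 0101
  pos 9: 1010 XOR 1101 = 0111
Remainder (last 3 bits) = 111. This is the CRC / FCS.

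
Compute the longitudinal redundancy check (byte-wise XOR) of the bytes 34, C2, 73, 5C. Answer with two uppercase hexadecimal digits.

XOR the bytes together:
  start with 0x34
  0x34 ⊕ 0xC2 = 0xF6
  0xF6 ⊕ 0x73 = 0x85
  0x85 ⊕ 0x5C = 0xD9

D9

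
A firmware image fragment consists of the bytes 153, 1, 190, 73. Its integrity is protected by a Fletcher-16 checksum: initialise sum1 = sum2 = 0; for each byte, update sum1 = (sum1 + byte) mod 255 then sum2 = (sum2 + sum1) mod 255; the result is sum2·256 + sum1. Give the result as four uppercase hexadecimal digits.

Running sums (mod 255):
  after byte 0 (153): sum1=153, sum2=153
  after byte 1 (1): sum1=154, sum2=52
  after byte 2 (190): sum1=89, sum2=141
  after byte 3 (73): sum1=162, sum2=48
Checksum = sum2·256 + sum1 = 48·256 + 162 = 12450 = 0x30A2.

30A2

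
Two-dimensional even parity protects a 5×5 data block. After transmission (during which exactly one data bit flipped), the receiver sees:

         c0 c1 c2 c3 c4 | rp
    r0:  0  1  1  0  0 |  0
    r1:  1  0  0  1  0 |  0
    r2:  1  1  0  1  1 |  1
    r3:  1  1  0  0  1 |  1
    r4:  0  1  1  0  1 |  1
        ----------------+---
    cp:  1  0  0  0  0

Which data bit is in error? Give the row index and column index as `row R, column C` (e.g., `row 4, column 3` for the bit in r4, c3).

row 2, column 4

Recompute each row's even parity and compare to rp:
  r0: data parity 0, sent rp 0 → ok
  r1: data parity 0, sent rp 0 → ok
  r2: data parity 0, sent rp 1 → mismatch
  r3: data parity 1, sent rp 1 → ok
  r4: data parity 1, sent rp 1 → ok
Recompute each column's even parity and compare to cp:
  c0: data parity 1, sent cp 1 → ok
  c1: data parity 0, sent cp 0 → ok
  c2: data parity 0, sent cp 0 → ok
  c3: data parity 0, sent cp 0 → ok
  c4: data parity 1, sent cp 0 → mismatch
Exactly one row (r2) and one column (c4) fail → the flipped bit is at their intersection.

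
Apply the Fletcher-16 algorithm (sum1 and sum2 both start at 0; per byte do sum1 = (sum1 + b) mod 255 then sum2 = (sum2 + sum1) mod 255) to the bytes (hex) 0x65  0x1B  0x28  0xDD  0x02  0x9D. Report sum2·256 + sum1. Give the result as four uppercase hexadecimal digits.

C326

Running sums (mod 255):
  after byte 0 (0x65): sum1=101, sum2=101
  after byte 1 (0x1B): sum1=128, sum2=229
  after byte 2 (0x28): sum1=168, sum2=142
  after byte 3 (0xDD): sum1=134, sum2=21
  after byte 4 (0x02): sum1=136, sum2=157
  after byte 5 (0x9D): sum1=38, sum2=195
Checksum = sum2·256 + sum1 = 195·256 + 38 = 49958 = 0xC326.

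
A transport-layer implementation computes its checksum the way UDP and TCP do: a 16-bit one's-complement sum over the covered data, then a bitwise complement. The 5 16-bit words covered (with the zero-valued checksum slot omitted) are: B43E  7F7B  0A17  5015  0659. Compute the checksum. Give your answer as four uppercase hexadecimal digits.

6BC0

One's-complement addition (fold any carry out of bit 15 back into bit 0):
  0xB43E + 0x7F7B = 0x133B9 → wrap carry → 0x33BA
  0x33BA + 0x0A17 = 0x03DD1
  0x3DD1 + 0x5015 = 0x08DE6
  0x8DE6 + 0x0659 = 0x0943F
One's-complement sum = 0x943F.
Checksum = ~0x943F & 0xFFFF = 0x6BC0.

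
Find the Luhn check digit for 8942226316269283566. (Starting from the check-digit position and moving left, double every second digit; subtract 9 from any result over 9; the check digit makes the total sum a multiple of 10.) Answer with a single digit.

Partial digits right→left: 6 6 5 3 8 2 9 6 2 6 1 3 6 2 2 2 4 9 8
Double every second digit counting from the check-digit position (so the 1st, 3rd, 5th, ... of the partial from the right).
  doubled (with −9 where >9): 3 1 7 9 4 2 3 4 8 7 → sum 48
  kept as-is: 6 3 2 6 6 3 2 2 9 → sum 39
Total = 48 + 39 = 87.
Check digit = (10 − (87 mod 10)) mod 10 = 3.

3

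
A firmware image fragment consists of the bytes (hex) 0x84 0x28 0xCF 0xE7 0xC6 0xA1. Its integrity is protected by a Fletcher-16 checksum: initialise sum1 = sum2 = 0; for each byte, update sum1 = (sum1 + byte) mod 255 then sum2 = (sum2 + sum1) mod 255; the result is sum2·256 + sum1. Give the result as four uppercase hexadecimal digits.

0ACC

Running sums (mod 255):
  after byte 0 (0x84): sum1=132, sum2=132
  after byte 1 (0x28): sum1=172, sum2=49
  after byte 2 (0xCF): sum1=124, sum2=173
  after byte 3 (0xE7): sum1=100, sum2=18
  after byte 4 (0xC6): sum1=43, sum2=61
  after byte 5 (0xA1): sum1=204, sum2=10
Checksum = sum2·256 + sum1 = 10·256 + 204 = 2764 = 0x0ACC.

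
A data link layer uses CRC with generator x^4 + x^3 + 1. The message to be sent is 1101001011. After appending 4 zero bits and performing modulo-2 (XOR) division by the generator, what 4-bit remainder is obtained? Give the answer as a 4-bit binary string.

1010

Append 4 zeros: 11010010110000. Divide by 11001 (XOR where the leading bit is 1):
  pos 0: 11010 XOR 11001 = 00011
  pos 3: 11010 XOR 11001 = 00011
  pos 6: 11110 XOR 11001 = 00111
  pos 8: 11100 XOR 11001 = 00101
Remainder (last 4 bits) = 1010. This is the CRC / FCS.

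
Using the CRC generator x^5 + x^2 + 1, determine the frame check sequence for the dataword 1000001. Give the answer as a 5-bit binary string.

Append 5 zeros: 100000100000. Divide by 100101 (XOR where the leading bit is 1):
  pos 0: 100000 XOR 100101 = 000101
  pos 3: 101100 XOR 100101 = 001001
  pos 5: 100100 XOR 100101 = 000001
Remainder (last 5 bits) = 00010. This is the CRC / FCS.

00010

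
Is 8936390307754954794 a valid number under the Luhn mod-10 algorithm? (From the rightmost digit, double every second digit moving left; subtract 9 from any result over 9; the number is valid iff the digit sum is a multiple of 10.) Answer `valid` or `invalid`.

valid

From the right, keep odd positions and double even positions (subtract 9 from any doubled value over 9):
  doubled (positions 2,4,...): 9 8 9 1 5 6 9 3 9 → sum 59
  kept (positions 1,3,...): 4 7 5 4 7 0 0 3 3 8 → sum 41
Total = 100.
100 mod 10 = 0, so the number is valid.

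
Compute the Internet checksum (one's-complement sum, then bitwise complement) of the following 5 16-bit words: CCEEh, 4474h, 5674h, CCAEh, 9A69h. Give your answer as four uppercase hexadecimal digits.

3110

One's-complement addition (fold any carry out of bit 15 back into bit 0):
  0xCCEE + 0x4474 = 0x11162 → wrap carry → 0x1163
  0x1163 + 0x5674 = 0x067D7
  0x67D7 + 0xCCAE = 0x13485 → wrap carry → 0x3486
  0x3486 + 0x9A69 = 0x0CEEF
One's-complement sum = 0xCEEF.
Checksum = ~0xCEEF & 0xFFFF = 0x3110.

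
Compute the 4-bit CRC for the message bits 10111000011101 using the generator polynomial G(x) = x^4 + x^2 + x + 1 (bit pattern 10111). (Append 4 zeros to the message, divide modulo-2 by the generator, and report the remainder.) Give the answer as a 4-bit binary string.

1111

Append 4 zeros: 101110000111010000. Divide by 10111 (XOR where the leading bit is 1):
  pos 0: 10111 XOR 10111 = 00000
  pos 9: 11101 XOR 10111 = 01010
  pos 10: 10100 XOR 10111 = 00011
  pos 13: 11000 XOR 10111 = 01111
Remainder (last 4 bits) = 1111. This is the CRC / FCS.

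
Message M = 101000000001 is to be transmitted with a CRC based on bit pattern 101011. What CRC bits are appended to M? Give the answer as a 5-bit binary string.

Append 5 zeros: 10100000000100000. Divide by 101011 (XOR where the leading bit is 1):
  pos 0: 101000 XOR 101011 = 000011
  pos 4: 110000 XOR 101011 = 011011
  pos 5: 110110 XOR 101011 = 011101
  pos 6: 111011 XOR 101011 = 010000
  pos 7: 100000 XOR 101011 = 001011
  pos 9: 101100 XOR 101011 = 000111
Remainder (last 5 bits) = 11100. This is the CRC / FCS.

11100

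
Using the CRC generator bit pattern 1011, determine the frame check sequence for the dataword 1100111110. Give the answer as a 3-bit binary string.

110

Append 3 zeros: 1100111110000. Divide by 1011 (XOR where the leading bit is 1):
  pos 0: 1100 XOR 1011 = 0111
  pos 1: 1111 XOR 1011 = 0100
  pos 2: 1001 XOR 1011 = 0010
  pos 4: 1011 XOR 1011 = 0000
  pos 8: 1000 XOR 1011 = 0011
Remainder (last 3 bits) = 110. This is the CRC / FCS.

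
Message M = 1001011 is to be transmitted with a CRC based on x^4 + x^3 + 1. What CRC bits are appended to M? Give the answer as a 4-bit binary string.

1111

Append 4 zeros: 10010110000. Divide by 11001 (XOR where the leading bit is 1):
  pos 0: 10010 XOR 11001 = 01011
  pos 1: 10111 XOR 11001 = 01110
  pos 2: 11101 XOR 11001 = 00100
  pos 4: 10000 XOR 11001 = 01001
  pos 5: 10010 XOR 11001 = 01011
  pos 6: 10110 XOR 11001 = 01111
Remainder (last 4 bits) = 1111. This is the CRC / FCS.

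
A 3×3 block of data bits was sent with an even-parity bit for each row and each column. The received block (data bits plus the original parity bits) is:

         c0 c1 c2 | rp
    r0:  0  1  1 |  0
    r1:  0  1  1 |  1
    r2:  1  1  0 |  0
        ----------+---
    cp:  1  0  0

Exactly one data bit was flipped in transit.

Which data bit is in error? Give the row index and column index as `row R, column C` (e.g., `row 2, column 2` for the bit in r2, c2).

row 1, column 1

Recompute each row's even parity and compare to rp:
  r0: data parity 0, sent rp 0 → ok
  r1: data parity 0, sent rp 1 → mismatch
  r2: data parity 0, sent rp 0 → ok
Recompute each column's even parity and compare to cp:
  c0: data parity 1, sent cp 1 → ok
  c1: data parity 1, sent cp 0 → mismatch
  c2: data parity 0, sent cp 0 → ok
Exactly one row (r1) and one column (c1) fail → the flipped bit is at their intersection.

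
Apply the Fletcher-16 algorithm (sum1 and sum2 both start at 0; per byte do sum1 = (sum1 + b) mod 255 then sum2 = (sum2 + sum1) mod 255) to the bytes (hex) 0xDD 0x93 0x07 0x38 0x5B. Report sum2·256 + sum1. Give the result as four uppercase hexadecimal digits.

Running sums (mod 255):
  after byte 0 (0xDD): sum1=221, sum2=221
  after byte 1 (0x93): sum1=113, sum2=79
  after byte 2 (0x07): sum1=120, sum2=199
  after byte 3 (0x38): sum1=176, sum2=120
  after byte 4 (0x5B): sum1=12, sum2=132
Checksum = sum2·256 + sum1 = 132·256 + 12 = 33804 = 0x840C.

840C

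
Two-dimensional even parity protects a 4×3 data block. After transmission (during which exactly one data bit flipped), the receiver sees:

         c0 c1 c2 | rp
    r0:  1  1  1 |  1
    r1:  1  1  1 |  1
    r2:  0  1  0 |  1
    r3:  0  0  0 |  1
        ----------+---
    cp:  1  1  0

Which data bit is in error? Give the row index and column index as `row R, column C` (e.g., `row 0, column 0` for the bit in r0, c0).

row 3, column 0

Recompute each row's even parity and compare to rp:
  r0: data parity 1, sent rp 1 → ok
  r1: data parity 1, sent rp 1 → ok
  r2: data parity 1, sent rp 1 → ok
  r3: data parity 0, sent rp 1 → mismatch
Recompute each column's even parity and compare to cp:
  c0: data parity 0, sent cp 1 → mismatch
  c1: data parity 1, sent cp 1 → ok
  c2: data parity 0, sent cp 0 → ok
Exactly one row (r3) and one column (c0) fail → the flipped bit is at their intersection.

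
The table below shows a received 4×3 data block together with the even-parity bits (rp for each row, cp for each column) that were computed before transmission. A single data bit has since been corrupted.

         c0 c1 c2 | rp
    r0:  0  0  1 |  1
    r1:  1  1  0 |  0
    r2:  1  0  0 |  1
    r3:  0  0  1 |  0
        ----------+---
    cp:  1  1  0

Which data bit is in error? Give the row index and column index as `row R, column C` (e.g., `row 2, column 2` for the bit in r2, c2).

row 3, column 0

Recompute each row's even parity and compare to rp:
  r0: data parity 1, sent rp 1 → ok
  r1: data parity 0, sent rp 0 → ok
  r2: data parity 1, sent rp 1 → ok
  r3: data parity 1, sent rp 0 → mismatch
Recompute each column's even parity and compare to cp:
  c0: data parity 0, sent cp 1 → mismatch
  c1: data parity 1, sent cp 1 → ok
  c2: data parity 0, sent cp 0 → ok
Exactly one row (r3) and one column (c0) fail → the flipped bit is at their intersection.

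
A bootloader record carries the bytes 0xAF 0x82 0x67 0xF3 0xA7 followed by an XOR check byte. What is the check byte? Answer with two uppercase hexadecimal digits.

1E

XOR the bytes together:
  start with 0xAF
  0xAF ⊕ 0x82 = 0x2D
  0x2D ⊕ 0x67 = 0x4A
  0x4A ⊕ 0xF3 = 0xB9
  0xB9 ⊕ 0xA7 = 0x1E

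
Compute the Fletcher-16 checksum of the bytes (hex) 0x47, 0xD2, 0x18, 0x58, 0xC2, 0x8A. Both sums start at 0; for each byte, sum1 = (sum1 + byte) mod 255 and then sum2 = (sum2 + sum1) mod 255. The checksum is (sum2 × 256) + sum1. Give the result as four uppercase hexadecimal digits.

43D7

Running sums (mod 255):
  after byte 0 (0x47): sum1=71, sum2=71
  after byte 1 (0xD2): sum1=26, sum2=97
  after byte 2 (0x18): sum1=50, sum2=147
  after byte 3 (0x58): sum1=138, sum2=30
  after byte 4 (0xC2): sum1=77, sum2=107
  after byte 5 (0x8A): sum1=215, sum2=67
Checksum = sum2·256 + sum1 = 67·256 + 215 = 17367 = 0x43D7.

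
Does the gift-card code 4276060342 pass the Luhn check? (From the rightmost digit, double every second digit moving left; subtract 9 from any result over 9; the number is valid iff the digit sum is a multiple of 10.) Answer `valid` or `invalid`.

valid

From the right, keep odd positions and double even positions (subtract 9 from any doubled value over 9):
  doubled (positions 2,4,...): 8 0 0 5 8 → sum 21
  kept (positions 1,3,...): 2 3 6 6 2 → sum 19
Total = 40.
40 mod 10 = 0, so the number is valid.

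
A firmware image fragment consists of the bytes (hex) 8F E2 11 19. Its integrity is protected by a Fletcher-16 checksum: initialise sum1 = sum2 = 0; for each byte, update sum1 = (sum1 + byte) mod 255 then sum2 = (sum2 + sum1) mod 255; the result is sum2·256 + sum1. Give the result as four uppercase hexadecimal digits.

Running sums (mod 255):
  after byte 0 (8F): sum1=143, sum2=143
  after byte 1 (E2): sum1=114, sum2=2
  after byte 2 (11): sum1=131, sum2=133
  after byte 3 (19): sum1=156, sum2=34
Checksum = sum2·256 + sum1 = 34·256 + 156 = 8860 = 0x229C.

229C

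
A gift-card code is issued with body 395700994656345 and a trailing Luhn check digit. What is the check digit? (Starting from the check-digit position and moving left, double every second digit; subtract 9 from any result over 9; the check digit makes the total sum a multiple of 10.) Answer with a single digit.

Partial digits right→left: 5 4 3 6 5 6 4 9 9 0 0 7 5 9 3
Double every second digit counting from the check-digit position (so the 1st, 3rd, 5th, ... of the partial from the right).
  doubled (with −9 where >9): 1 6 1 8 9 0 1 6 → sum 32
  kept as-is: 4 6 6 9 0 7 9 → sum 41
Total = 32 + 41 = 73.
Check digit = (10 − (73 mod 10)) mod 10 = 7.

7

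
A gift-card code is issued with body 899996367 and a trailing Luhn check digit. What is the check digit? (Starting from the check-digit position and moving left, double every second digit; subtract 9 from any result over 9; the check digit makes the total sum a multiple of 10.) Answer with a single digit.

4

Partial digits right→left: 7 6 3 6 9 9 9 9 8
Double every second digit counting from the check-digit position (so the 1st, 3rd, 5th, ... of the partial from the right).
  doubled (with −9 where >9): 5 6 9 9 7 → sum 36
  kept as-is: 6 6 9 9 → sum 30
Total = 36 + 30 = 66.
Check digit = (10 − (66 mod 10)) mod 10 = 4.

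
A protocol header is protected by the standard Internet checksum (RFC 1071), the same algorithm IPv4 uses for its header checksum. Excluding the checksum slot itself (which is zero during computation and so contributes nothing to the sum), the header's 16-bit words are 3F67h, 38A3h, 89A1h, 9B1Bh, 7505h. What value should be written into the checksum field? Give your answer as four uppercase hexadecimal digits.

One's-complement addition (fold any carry out of bit 15 back into bit 0):
  0x3F67 + 0x38A3 = 0x0780A
  0x780A + 0x89A1 = 0x101AB → wrap carry → 0x01AC
  0x01AC + 0x9B1B = 0x09CC7
  0x9CC7 + 0x7505 = 0x111CC → wrap carry → 0x11CD
One's-complement sum = 0x11CD.
Checksum = ~0x11CD & 0xFFFF = 0xEE32.

EE32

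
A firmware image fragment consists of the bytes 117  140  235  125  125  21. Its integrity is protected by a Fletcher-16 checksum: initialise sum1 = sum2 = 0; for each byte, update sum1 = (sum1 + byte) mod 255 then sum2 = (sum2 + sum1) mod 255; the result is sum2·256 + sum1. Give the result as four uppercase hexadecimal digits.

B7FD

Running sums (mod 255):
  after byte 0 (117): sum1=117, sum2=117
  after byte 1 (140): sum1=2, sum2=119
  after byte 2 (235): sum1=237, sum2=101
  after byte 3 (125): sum1=107, sum2=208
  after byte 4 (125): sum1=232, sum2=185
  after byte 5 (21): sum1=253, sum2=183
Checksum = sum2·256 + sum1 = 183·256 + 253 = 47101 = 0xB7FD.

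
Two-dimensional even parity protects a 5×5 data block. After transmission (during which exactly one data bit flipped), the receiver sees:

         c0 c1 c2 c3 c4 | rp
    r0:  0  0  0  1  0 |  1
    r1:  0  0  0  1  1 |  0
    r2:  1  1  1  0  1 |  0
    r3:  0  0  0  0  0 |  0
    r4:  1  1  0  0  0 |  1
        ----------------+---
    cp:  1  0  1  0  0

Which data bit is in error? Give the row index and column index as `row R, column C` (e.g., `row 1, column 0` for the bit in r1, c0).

row 4, column 0

Recompute each row's even parity and compare to rp:
  r0: data parity 1, sent rp 1 → ok
  r1: data parity 0, sent rp 0 → ok
  r2: data parity 0, sent rp 0 → ok
  r3: data parity 0, sent rp 0 → ok
  r4: data parity 0, sent rp 1 → mismatch
Recompute each column's even parity and compare to cp:
  c0: data parity 0, sent cp 1 → mismatch
  c1: data parity 0, sent cp 0 → ok
  c2: data parity 1, sent cp 1 → ok
  c3: data parity 0, sent cp 0 → ok
  c4: data parity 0, sent cp 0 → ok
Exactly one row (r4) and one column (c0) fail → the flipped bit is at their intersection.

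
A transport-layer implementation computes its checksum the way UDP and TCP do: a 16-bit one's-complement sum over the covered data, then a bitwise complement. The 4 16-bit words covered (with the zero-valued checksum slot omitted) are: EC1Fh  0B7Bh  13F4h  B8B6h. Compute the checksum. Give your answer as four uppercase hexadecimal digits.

3BBA

One's-complement addition (fold any carry out of bit 15 back into bit 0):
  0xEC1F + 0x0B7B = 0x0F79A
  0xF79A + 0x13F4 = 0x10B8E → wrap carry → 0x0B8F
  0x0B8F + 0xB8B6 = 0x0C445
One's-complement sum = 0xC445.
Checksum = ~0xC445 & 0xFFFF = 0x3BBA.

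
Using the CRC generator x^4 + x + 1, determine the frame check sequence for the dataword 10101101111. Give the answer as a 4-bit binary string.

1001

Append 4 zeros: 101011011110000. Divide by 10011 (XOR where the leading bit is 1):
  pos 0: 10101 XOR 10011 = 00110
  pos 2: 11010 XOR 10011 = 01001
  pos 3: 10011 XOR 10011 = 00000
  pos 8: 11100 XOR 10011 = 01111
  pos 9: 11110 XOR 10011 = 01101
  pos 10: 11010 XOR 10011 = 01001
Remainder (last 4 bits) = 1001. This is the CRC / FCS.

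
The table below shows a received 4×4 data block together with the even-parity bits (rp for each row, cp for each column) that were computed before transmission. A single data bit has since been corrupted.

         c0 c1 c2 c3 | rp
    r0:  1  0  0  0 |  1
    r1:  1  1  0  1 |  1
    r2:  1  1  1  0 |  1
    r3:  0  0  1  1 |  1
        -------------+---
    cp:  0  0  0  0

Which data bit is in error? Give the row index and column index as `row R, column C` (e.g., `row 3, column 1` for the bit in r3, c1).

row 3, column 0

Recompute each row's even parity and compare to rp:
  r0: data parity 1, sent rp 1 → ok
  r1: data parity 1, sent rp 1 → ok
  r2: data parity 1, sent rp 1 → ok
  r3: data parity 0, sent rp 1 → mismatch
Recompute each column's even parity and compare to cp:
  c0: data parity 1, sent cp 0 → mismatch
  c1: data parity 0, sent cp 0 → ok
  c2: data parity 0, sent cp 0 → ok
  c3: data parity 0, sent cp 0 → ok
Exactly one row (r3) and one column (c0) fail → the flipped bit is at their intersection.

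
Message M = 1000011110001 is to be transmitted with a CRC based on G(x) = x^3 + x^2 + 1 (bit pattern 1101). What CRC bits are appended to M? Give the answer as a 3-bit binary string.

101

Append 3 zeros: 1000011110001000. Divide by 1101 (XOR where the leading bit is 1):
  pos 0: 1000 XOR 1101 = 0101
  pos 1: 1010 XOR 1101 = 0111
  pos 2: 1111 XOR 1101 = 0010
  pos 4: 1011 XOR 1101 = 0110
  pos 5: 1101 XOR 1101 = 0000
  pos 12: 1000 XOR 1101 = 0101
Remainder (last 3 bits) = 101. This is the CRC / FCS.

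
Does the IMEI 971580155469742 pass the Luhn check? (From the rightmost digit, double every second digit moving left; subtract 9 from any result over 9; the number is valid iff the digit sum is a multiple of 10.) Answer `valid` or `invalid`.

invalid

From the right, keep odd positions and double even positions (subtract 9 from any doubled value over 9):
  doubled (positions 2,4,...): 8 9 8 1 0 1 5 → sum 32
  kept (positions 1,3,...): 2 7 6 5 1 8 1 9 → sum 39
Total = 71.
71 mod 10 = 1, so the number is invalid.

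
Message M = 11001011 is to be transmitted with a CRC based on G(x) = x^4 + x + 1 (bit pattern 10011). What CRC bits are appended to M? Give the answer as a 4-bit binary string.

Append 4 zeros: 110010110000. Divide by 10011 (XOR where the leading bit is 1):
  pos 0: 11001 XOR 10011 = 01010
  pos 1: 10100 XOR 10011 = 00111
  pos 3: 11111 XOR 10011 = 01100
  pos 4: 11000 XOR 10011 = 01011
  pos 5: 10110 XOR 10011 = 00101
  pos 7: 10100 XOR 10011 = 00111
Remainder (last 4 bits) = 0111. This is the CRC / FCS.

0111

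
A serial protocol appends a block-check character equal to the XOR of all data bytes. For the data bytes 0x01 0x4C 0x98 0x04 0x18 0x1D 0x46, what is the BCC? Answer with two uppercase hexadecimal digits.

XOR the bytes together:
  start with 0x01
  0x01 ⊕ 0x4C = 0x4D
  0x4D ⊕ 0x98 = 0xD5
  0xD5 ⊕ 0x04 = 0xD1
  0xD1 ⊕ 0x18 = 0xC9
  0xC9 ⊕ 0x1D = 0xD4
  0xD4 ⊕ 0x46 = 0x92

92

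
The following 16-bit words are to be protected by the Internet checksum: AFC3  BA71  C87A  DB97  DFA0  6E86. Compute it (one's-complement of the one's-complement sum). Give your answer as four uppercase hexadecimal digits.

One's-complement addition (fold any carry out of bit 15 back into bit 0):
  0xAFC3 + 0xBA71 = 0x16A34 → wrap carry → 0x6A35
  0x6A35 + 0xC87A = 0x132AF → wrap carry → 0x32B0
  0x32B0 + 0xDB97 = 0x10E47 → wrap carry → 0x0E48
  0x0E48 + 0xDFA0 = 0x0EDE8
  0xEDE8 + 0x6E86 = 0x15C6E → wrap carry → 0x5C6F
One's-complement sum = 0x5C6F.
Checksum = ~0x5C6F & 0xFFFF = 0xA390.

A390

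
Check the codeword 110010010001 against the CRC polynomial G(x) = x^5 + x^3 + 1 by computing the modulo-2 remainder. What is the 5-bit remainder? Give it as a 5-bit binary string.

00000

Modulo-2 division of 110010010001 by 101001:
  pos 0: 110010 XOR 101001 = 011011
  pos 1: 110110 XOR 101001 = 011111
  pos 2: 111111 XOR 101001 = 010110
  pos 3: 101100 XOR 101001 = 000101
  pos 6: 101001 XOR 101001 = 000000
Remainder = 00000 (zero — the frame passes the CRC check).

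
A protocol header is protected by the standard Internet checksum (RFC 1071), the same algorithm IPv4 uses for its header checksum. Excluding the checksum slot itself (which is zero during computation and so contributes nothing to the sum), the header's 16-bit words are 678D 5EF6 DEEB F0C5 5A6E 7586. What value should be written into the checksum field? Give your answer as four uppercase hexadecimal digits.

One's-complement addition (fold any carry out of bit 15 back into bit 0):
  0x678D + 0x5EF6 = 0x0C683
  0xC683 + 0xDEEB = 0x1A56E → wrap carry → 0xA56F
  0xA56F + 0xF0C5 = 0x19634 → wrap carry → 0x9635
  0x9635 + 0x5A6E = 0x0F0A3
  0xF0A3 + 0x7586 = 0x16629 → wrap carry → 0x662A
One's-complement sum = 0x662A.
Checksum = ~0x662A & 0xFFFF = 0x99D5.

99D5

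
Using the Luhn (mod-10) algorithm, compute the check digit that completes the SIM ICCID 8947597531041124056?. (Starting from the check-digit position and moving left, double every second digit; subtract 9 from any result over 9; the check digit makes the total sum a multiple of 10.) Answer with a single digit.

Partial digits right→left: 6 5 0 4 2 1 1 4 0 1 3 5 7 9 5 7 4 9 8
Double every second digit counting from the check-digit position (so the 1st, 3rd, 5th, ... of the partial from the right).
  doubled (with −9 where >9): 3 0 4 2 0 6 5 1 8 7 → sum 36
  kept as-is: 5 4 1 4 1 5 9 7 9 → sum 45
Total = 36 + 45 = 81.
Check digit = (10 − (81 mod 10)) mod 10 = 9.

9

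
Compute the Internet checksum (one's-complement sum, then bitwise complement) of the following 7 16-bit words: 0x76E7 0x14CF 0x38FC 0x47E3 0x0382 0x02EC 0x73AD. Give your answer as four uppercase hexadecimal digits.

794E

One's-complement addition (fold any carry out of bit 15 back into bit 0):
  0x76E7 + 0x14CF = 0x08BB6
  0x8BB6 + 0x38FC = 0x0C4B2
  0xC4B2 + 0x47E3 = 0x10C95 → wrap carry → 0x0C96
  0x0C96 + 0x0382 = 0x01018
  0x1018 + 0x02EC = 0x01304
  0x1304 + 0x73AD = 0x086B1
One's-complement sum = 0x86B1.
Checksum = ~0x86B1 & 0xFFFF = 0x794E.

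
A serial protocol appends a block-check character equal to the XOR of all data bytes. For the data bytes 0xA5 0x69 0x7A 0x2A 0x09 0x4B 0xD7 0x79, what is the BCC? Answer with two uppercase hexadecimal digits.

70

XOR the bytes together:
  start with 0xA5
  0xA5 ⊕ 0x69 = 0xCC
  0xCC ⊕ 0x7A = 0xB6
  0xB6 ⊕ 0x2A = 0x9C
  0x9C ⊕ 0x09 = 0x95
  0x95 ⊕ 0x4B = 0xDE
  0xDE ⊕ 0xD7 = 0x09
  0x09 ⊕ 0x79 = 0x70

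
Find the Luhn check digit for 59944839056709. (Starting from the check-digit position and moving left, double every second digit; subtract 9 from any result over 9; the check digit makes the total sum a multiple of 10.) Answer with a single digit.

5

Partial digits right→left: 9 0 7 6 5 0 9 3 8 4 4 9 9 5
Double every second digit counting from the check-digit position (so the 1st, 3rd, 5th, ... of the partial from the right).
  doubled (with −9 where >9): 9 5 1 9 7 8 9 → sum 48
  kept as-is: 0 6 0 3 4 9 5 → sum 27
Total = 48 + 27 = 75.
Check digit = (10 − (75 mod 10)) mod 10 = 5.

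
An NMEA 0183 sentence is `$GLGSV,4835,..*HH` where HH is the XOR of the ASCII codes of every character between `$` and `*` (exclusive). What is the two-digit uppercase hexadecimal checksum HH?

43

XOR the ASCII codes of the payload characters:
  'G' = 0x47 → acc = 0x47
  'L' = 0x4C → acc = 0x0B
  'G' = 0x47 → acc = 0x4C
  'S' = 0x53 → acc = 0x1F
  'V' = 0x56 → acc = 0x49
  ',' = 0x2C → acc = 0x65
  '4' = 0x34 → acc = 0x51
  '8' = 0x38 → acc = 0x69
  '3' = 0x33 → acc = 0x5A
  '5' = 0x35 → acc = 0x6F
  ',' = 0x2C → acc = 0x43
  '.' = 0x2E → acc = 0x6D
  '.' = 0x2E → acc = 0x43
Checksum = 0x43.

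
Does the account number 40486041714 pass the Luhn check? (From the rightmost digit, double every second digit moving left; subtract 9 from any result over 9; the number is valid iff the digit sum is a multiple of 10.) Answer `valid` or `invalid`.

From the right, keep odd positions and double even positions (subtract 9 from any doubled value over 9):
  doubled (positions 2,4,...): 2 2 0 7 0 → sum 11
  kept (positions 1,3,...): 4 7 4 6 4 4 → sum 29
Total = 40.
40 mod 10 = 0, so the number is valid.

valid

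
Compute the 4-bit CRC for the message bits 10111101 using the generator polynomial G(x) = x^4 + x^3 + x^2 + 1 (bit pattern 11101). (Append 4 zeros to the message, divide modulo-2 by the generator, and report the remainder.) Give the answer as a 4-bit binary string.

Append 4 zeros: 101111010000. Divide by 11101 (XOR where the leading bit is 1):
  pos 0: 10111 XOR 11101 = 01010
  pos 1: 10101 XOR 11101 = 01000
  pos 2: 10000 XOR 11101 = 01101
  pos 3: 11011 XOR 11101 = 00110
  pos 5: 11000 XOR 11101 = 00101
  pos 7: 10100 XOR 11101 = 01001
Remainder (last 4 bits) = 1001. This is the CRC / FCS.

1001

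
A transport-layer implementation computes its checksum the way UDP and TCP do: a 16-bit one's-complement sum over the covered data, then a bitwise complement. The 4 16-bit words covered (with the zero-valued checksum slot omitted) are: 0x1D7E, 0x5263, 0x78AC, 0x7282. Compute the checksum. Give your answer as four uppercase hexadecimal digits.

A4EF

One's-complement addition (fold any carry out of bit 15 back into bit 0):
  0x1D7E + 0x5263 = 0x06FE1
  0x6FE1 + 0x78AC = 0x0E88D
  0xE88D + 0x7282 = 0x15B0F → wrap carry → 0x5B10
One's-complement sum = 0x5B10.
Checksum = ~0x5B10 & 0xFFFF = 0xA4EF.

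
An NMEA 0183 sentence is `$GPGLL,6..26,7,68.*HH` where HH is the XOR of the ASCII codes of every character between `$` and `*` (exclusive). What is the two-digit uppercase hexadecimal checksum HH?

59

XOR the ASCII codes of the payload characters:
  'G' = 0x47 → acc = 0x47
  'P' = 0x50 → acc = 0x17
  'G' = 0x47 → acc = 0x50
  'L' = 0x4C → acc = 0x1C
  'L' = 0x4C → acc = 0x50
  ',' = 0x2C → acc = 0x7C
  '6' = 0x36 → acc = 0x4A
  '.' = 0x2E → acc = 0x64
  '.' = 0x2E → acc = 0x4A
  '2' = 0x32 → acc = 0x78
  '6' = 0x36 → acc = 0x4E
  ',' = 0x2C → acc = 0x62
  '7' = 0x37 → acc = 0x55
  ',' = 0x2C → acc = 0x79
  '6' = 0x36 → acc = 0x4F
  '8' = 0x38 → acc = 0x77
  '.' = 0x2E → acc = 0x59
Checksum = 0x59.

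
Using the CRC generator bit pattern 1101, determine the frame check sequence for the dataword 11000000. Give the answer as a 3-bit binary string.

001

Append 3 zeros: 11000000000. Divide by 1101 (XOR where the leading bit is 1):
  pos 0: 1100 XOR 1101 = 0001
  pos 3: 1000 XOR 1101 = 0101
  pos 4: 1010 XOR 1101 = 0111
  pos 5: 1110 XOR 1101 = 0011
  pos 7: 1100 XOR 1101 = 0001
Remainder (last 3 bits) = 001. This is the CRC / FCS.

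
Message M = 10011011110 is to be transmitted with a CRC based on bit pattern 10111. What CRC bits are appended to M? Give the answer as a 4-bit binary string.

1000

Append 4 zeros: 100110111100000. Divide by 10111 (XOR where the leading bit is 1):
  pos 0: 10011 XOR 10111 = 00100
  pos 2: 10001 XOR 10111 = 00110
  pos 4: 11011 XOR 10111 = 01100
  pos 5: 11001 XOR 10111 = 01110
  pos 6: 11100 XOR 10111 = 01011
  pos 7: 10110 XOR 10111 = 00001
Remainder (last 4 bits) = 1000. This is the CRC / FCS.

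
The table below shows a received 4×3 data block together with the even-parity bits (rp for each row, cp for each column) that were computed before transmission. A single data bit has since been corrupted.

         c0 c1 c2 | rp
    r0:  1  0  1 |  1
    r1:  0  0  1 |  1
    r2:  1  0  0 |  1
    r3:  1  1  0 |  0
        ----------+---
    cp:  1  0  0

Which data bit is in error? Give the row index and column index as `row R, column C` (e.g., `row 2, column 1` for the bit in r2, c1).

Recompute each row's even parity and compare to rp:
  r0: data parity 0, sent rp 1 → mismatch
  r1: data parity 1, sent rp 1 → ok
  r2: data parity 1, sent rp 1 → ok
  r3: data parity 0, sent rp 0 → ok
Recompute each column's even parity and compare to cp:
  c0: data parity 1, sent cp 1 → ok
  c1: data parity 1, sent cp 0 → mismatch
  c2: data parity 0, sent cp 0 → ok
Exactly one row (r0) and one column (c1) fail → the flipped bit is at their intersection.

row 0, column 1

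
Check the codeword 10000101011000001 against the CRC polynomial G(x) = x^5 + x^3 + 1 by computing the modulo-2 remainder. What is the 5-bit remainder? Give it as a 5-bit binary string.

00000

Modulo-2 division of 10000101011000001 by 101001:
  pos 0: 100001 XOR 101001 = 001000
  pos 2: 100001 XOR 101001 = 001000
  pos 4: 100001 XOR 101001 = 001000
  pos 6: 100010 XOR 101001 = 001011
  pos 8: 101100 XOR 101001 = 000101
  pos 11: 101001 XOR 101001 = 000000
Remainder = 00000 (zero — the frame passes the CRC check).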